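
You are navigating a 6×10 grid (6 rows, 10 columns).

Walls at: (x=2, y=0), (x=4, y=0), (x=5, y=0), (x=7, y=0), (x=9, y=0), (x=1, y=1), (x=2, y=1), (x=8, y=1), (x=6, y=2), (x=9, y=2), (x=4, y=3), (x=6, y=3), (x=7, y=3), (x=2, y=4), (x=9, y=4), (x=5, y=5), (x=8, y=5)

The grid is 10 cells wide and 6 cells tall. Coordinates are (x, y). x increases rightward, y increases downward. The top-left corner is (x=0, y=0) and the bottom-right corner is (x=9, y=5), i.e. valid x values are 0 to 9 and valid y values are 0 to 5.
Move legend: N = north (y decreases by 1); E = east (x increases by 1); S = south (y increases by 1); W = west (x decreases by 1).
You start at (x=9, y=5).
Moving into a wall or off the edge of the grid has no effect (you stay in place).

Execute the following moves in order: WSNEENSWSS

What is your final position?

Answer: Final position: (x=9, y=5)

Derivation:
Start: (x=9, y=5)
  W (west): blocked, stay at (x=9, y=5)
  S (south): blocked, stay at (x=9, y=5)
  N (north): blocked, stay at (x=9, y=5)
  E (east): blocked, stay at (x=9, y=5)
  E (east): blocked, stay at (x=9, y=5)
  N (north): blocked, stay at (x=9, y=5)
  S (south): blocked, stay at (x=9, y=5)
  W (west): blocked, stay at (x=9, y=5)
  S (south): blocked, stay at (x=9, y=5)
  S (south): blocked, stay at (x=9, y=5)
Final: (x=9, y=5)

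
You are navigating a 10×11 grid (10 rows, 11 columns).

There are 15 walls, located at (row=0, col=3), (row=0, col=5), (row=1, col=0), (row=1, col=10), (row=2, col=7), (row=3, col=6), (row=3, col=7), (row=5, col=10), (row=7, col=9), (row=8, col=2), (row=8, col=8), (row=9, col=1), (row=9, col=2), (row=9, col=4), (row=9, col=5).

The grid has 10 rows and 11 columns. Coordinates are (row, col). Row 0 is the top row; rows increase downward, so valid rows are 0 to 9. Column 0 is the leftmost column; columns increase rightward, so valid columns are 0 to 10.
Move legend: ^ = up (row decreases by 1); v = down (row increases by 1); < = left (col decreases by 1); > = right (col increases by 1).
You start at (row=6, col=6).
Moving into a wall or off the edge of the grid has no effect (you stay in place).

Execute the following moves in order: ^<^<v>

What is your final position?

Start: (row=6, col=6)
  ^ (up): (row=6, col=6) -> (row=5, col=6)
  < (left): (row=5, col=6) -> (row=5, col=5)
  ^ (up): (row=5, col=5) -> (row=4, col=5)
  < (left): (row=4, col=5) -> (row=4, col=4)
  v (down): (row=4, col=4) -> (row=5, col=4)
  > (right): (row=5, col=4) -> (row=5, col=5)
Final: (row=5, col=5)

Answer: Final position: (row=5, col=5)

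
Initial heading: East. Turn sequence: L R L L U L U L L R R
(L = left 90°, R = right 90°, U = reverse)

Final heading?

Start: East
  L (left (90° counter-clockwise)) -> North
  R (right (90° clockwise)) -> East
  L (left (90° counter-clockwise)) -> North
  L (left (90° counter-clockwise)) -> West
  U (U-turn (180°)) -> East
  L (left (90° counter-clockwise)) -> North
  U (U-turn (180°)) -> South
  L (left (90° counter-clockwise)) -> East
  L (left (90° counter-clockwise)) -> North
  R (right (90° clockwise)) -> East
  R (right (90° clockwise)) -> South
Final: South

Answer: Final heading: South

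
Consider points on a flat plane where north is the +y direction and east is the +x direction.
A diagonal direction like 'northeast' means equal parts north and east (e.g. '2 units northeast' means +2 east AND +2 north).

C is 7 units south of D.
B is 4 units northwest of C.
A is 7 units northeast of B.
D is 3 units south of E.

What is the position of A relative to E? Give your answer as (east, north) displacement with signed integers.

Answer: A is at (east=3, north=1) relative to E.

Derivation:
Place E at the origin (east=0, north=0).
  D is 3 units south of E: delta (east=+0, north=-3); D at (east=0, north=-3).
  C is 7 units south of D: delta (east=+0, north=-7); C at (east=0, north=-10).
  B is 4 units northwest of C: delta (east=-4, north=+4); B at (east=-4, north=-6).
  A is 7 units northeast of B: delta (east=+7, north=+7); A at (east=3, north=1).
Therefore A relative to E: (east=3, north=1).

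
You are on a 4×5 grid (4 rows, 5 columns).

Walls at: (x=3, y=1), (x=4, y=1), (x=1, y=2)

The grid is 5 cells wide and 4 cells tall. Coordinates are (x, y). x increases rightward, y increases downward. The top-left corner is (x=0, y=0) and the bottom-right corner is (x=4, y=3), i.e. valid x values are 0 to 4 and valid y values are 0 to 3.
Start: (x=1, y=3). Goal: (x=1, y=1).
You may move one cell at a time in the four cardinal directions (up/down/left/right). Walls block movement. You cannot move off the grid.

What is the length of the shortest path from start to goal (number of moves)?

BFS from (x=1, y=3) until reaching (x=1, y=1):
  Distance 0: (x=1, y=3)
  Distance 1: (x=0, y=3), (x=2, y=3)
  Distance 2: (x=0, y=2), (x=2, y=2), (x=3, y=3)
  Distance 3: (x=0, y=1), (x=2, y=1), (x=3, y=2), (x=4, y=3)
  Distance 4: (x=0, y=0), (x=2, y=0), (x=1, y=1), (x=4, y=2)  <- goal reached here
One shortest path (4 moves): (x=1, y=3) -> (x=2, y=3) -> (x=2, y=2) -> (x=2, y=1) -> (x=1, y=1)

Answer: Shortest path length: 4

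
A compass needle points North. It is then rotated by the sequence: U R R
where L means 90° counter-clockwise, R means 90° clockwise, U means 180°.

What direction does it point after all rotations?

Answer: Final heading: North

Derivation:
Start: North
  U (U-turn (180°)) -> South
  R (right (90° clockwise)) -> West
  R (right (90° clockwise)) -> North
Final: North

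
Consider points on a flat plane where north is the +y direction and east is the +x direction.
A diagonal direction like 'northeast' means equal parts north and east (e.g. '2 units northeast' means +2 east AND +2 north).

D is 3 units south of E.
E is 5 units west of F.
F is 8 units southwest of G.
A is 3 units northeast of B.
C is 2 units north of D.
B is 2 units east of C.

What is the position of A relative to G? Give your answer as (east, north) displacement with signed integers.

Answer: A is at (east=-8, north=-6) relative to G.

Derivation:
Place G at the origin (east=0, north=0).
  F is 8 units southwest of G: delta (east=-8, north=-8); F at (east=-8, north=-8).
  E is 5 units west of F: delta (east=-5, north=+0); E at (east=-13, north=-8).
  D is 3 units south of E: delta (east=+0, north=-3); D at (east=-13, north=-11).
  C is 2 units north of D: delta (east=+0, north=+2); C at (east=-13, north=-9).
  B is 2 units east of C: delta (east=+2, north=+0); B at (east=-11, north=-9).
  A is 3 units northeast of B: delta (east=+3, north=+3); A at (east=-8, north=-6).
Therefore A relative to G: (east=-8, north=-6).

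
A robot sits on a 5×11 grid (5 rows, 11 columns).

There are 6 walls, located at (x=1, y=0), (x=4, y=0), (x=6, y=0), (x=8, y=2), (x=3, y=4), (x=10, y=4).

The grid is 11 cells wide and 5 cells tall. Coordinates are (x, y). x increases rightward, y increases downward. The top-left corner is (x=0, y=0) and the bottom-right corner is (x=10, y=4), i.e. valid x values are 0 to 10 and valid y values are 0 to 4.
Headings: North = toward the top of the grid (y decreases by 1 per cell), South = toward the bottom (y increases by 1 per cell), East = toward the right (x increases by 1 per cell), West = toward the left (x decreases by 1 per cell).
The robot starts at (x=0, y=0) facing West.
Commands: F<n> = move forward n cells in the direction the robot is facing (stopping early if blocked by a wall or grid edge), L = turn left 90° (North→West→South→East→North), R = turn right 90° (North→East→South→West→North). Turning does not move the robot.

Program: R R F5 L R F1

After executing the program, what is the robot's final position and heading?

Answer: Final position: (x=0, y=0), facing East

Derivation:
Start: (x=0, y=0), facing West
  R: turn right, now facing North
  R: turn right, now facing East
  F5: move forward 0/5 (blocked), now at (x=0, y=0)
  L: turn left, now facing North
  R: turn right, now facing East
  F1: move forward 0/1 (blocked), now at (x=0, y=0)
Final: (x=0, y=0), facing East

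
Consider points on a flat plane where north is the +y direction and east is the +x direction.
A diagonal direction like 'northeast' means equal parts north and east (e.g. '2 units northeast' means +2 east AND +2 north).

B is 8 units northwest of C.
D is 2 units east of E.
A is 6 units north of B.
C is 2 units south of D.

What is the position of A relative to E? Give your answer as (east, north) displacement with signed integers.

Answer: A is at (east=-6, north=12) relative to E.

Derivation:
Place E at the origin (east=0, north=0).
  D is 2 units east of E: delta (east=+2, north=+0); D at (east=2, north=0).
  C is 2 units south of D: delta (east=+0, north=-2); C at (east=2, north=-2).
  B is 8 units northwest of C: delta (east=-8, north=+8); B at (east=-6, north=6).
  A is 6 units north of B: delta (east=+0, north=+6); A at (east=-6, north=12).
Therefore A relative to E: (east=-6, north=12).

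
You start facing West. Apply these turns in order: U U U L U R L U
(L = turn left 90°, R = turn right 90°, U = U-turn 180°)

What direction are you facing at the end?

Start: West
  U (U-turn (180°)) -> East
  U (U-turn (180°)) -> West
  U (U-turn (180°)) -> East
  L (left (90° counter-clockwise)) -> North
  U (U-turn (180°)) -> South
  R (right (90° clockwise)) -> West
  L (left (90° counter-clockwise)) -> South
  U (U-turn (180°)) -> North
Final: North

Answer: Final heading: North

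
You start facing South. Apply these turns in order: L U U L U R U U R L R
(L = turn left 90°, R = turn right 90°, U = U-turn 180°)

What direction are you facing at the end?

Start: South
  L (left (90° counter-clockwise)) -> East
  U (U-turn (180°)) -> West
  U (U-turn (180°)) -> East
  L (left (90° counter-clockwise)) -> North
  U (U-turn (180°)) -> South
  R (right (90° clockwise)) -> West
  U (U-turn (180°)) -> East
  U (U-turn (180°)) -> West
  R (right (90° clockwise)) -> North
  L (left (90° counter-clockwise)) -> West
  R (right (90° clockwise)) -> North
Final: North

Answer: Final heading: North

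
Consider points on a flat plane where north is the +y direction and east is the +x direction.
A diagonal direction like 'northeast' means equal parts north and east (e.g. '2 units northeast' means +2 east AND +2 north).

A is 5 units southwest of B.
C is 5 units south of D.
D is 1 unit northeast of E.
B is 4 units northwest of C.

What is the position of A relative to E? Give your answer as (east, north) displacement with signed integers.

Answer: A is at (east=-8, north=-5) relative to E.

Derivation:
Place E at the origin (east=0, north=0).
  D is 1 unit northeast of E: delta (east=+1, north=+1); D at (east=1, north=1).
  C is 5 units south of D: delta (east=+0, north=-5); C at (east=1, north=-4).
  B is 4 units northwest of C: delta (east=-4, north=+4); B at (east=-3, north=0).
  A is 5 units southwest of B: delta (east=-5, north=-5); A at (east=-8, north=-5).
Therefore A relative to E: (east=-8, north=-5).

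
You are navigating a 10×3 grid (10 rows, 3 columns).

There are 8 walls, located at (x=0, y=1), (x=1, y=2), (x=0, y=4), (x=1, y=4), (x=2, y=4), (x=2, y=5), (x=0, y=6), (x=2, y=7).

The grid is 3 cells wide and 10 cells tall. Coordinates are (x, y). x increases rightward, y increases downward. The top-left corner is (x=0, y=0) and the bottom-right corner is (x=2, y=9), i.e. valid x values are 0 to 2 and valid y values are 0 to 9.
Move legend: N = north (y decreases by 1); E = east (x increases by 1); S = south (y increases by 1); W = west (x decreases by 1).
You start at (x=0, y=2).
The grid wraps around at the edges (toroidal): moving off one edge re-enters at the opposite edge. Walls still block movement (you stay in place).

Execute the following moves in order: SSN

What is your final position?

Answer: Final position: (x=0, y=2)

Derivation:
Start: (x=0, y=2)
  S (south): (x=0, y=2) -> (x=0, y=3)
  S (south): blocked, stay at (x=0, y=3)
  N (north): (x=0, y=3) -> (x=0, y=2)
Final: (x=0, y=2)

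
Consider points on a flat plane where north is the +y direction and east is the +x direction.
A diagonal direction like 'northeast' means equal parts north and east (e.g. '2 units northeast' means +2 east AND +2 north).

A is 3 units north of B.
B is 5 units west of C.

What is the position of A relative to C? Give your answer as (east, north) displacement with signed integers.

Answer: A is at (east=-5, north=3) relative to C.

Derivation:
Place C at the origin (east=0, north=0).
  B is 5 units west of C: delta (east=-5, north=+0); B at (east=-5, north=0).
  A is 3 units north of B: delta (east=+0, north=+3); A at (east=-5, north=3).
Therefore A relative to C: (east=-5, north=3).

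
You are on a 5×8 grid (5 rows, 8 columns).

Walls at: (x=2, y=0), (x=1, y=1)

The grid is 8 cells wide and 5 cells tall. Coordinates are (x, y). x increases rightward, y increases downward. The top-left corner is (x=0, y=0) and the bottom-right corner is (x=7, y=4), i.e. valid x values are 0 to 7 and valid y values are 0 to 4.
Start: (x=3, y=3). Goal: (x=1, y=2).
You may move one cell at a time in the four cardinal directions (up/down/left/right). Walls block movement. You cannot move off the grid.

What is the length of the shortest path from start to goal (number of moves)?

BFS from (x=3, y=3) until reaching (x=1, y=2):
  Distance 0: (x=3, y=3)
  Distance 1: (x=3, y=2), (x=2, y=3), (x=4, y=3), (x=3, y=4)
  Distance 2: (x=3, y=1), (x=2, y=2), (x=4, y=2), (x=1, y=3), (x=5, y=3), (x=2, y=4), (x=4, y=4)
  Distance 3: (x=3, y=0), (x=2, y=1), (x=4, y=1), (x=1, y=2), (x=5, y=2), (x=0, y=3), (x=6, y=3), (x=1, y=4), (x=5, y=4)  <- goal reached here
One shortest path (3 moves): (x=3, y=3) -> (x=2, y=3) -> (x=1, y=3) -> (x=1, y=2)

Answer: Shortest path length: 3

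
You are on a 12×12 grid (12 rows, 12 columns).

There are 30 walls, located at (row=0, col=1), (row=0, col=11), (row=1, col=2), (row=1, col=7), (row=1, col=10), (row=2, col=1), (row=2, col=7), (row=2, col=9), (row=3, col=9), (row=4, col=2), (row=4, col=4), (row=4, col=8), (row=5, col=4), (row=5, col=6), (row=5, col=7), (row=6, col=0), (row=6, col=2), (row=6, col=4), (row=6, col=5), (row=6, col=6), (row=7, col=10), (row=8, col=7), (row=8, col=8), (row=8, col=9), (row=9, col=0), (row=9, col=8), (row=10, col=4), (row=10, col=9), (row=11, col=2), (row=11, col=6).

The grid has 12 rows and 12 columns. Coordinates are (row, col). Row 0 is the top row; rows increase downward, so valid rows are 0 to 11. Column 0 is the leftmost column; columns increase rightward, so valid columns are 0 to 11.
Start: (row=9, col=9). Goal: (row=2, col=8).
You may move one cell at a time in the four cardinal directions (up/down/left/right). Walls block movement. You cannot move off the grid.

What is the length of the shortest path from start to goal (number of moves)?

BFS from (row=9, col=9) until reaching (row=2, col=8):
  Distance 0: (row=9, col=9)
  Distance 1: (row=9, col=10)
  Distance 2: (row=8, col=10), (row=9, col=11), (row=10, col=10)
  Distance 3: (row=8, col=11), (row=10, col=11), (row=11, col=10)
  Distance 4: (row=7, col=11), (row=11, col=9), (row=11, col=11)
  Distance 5: (row=6, col=11), (row=11, col=8)
  Distance 6: (row=5, col=11), (row=6, col=10), (row=10, col=8), (row=11, col=7)
  Distance 7: (row=4, col=11), (row=5, col=10), (row=6, col=9), (row=10, col=7)
  Distance 8: (row=3, col=11), (row=4, col=10), (row=5, col=9), (row=6, col=8), (row=7, col=9), (row=9, col=7), (row=10, col=6)
  Distance 9: (row=2, col=11), (row=3, col=10), (row=4, col=9), (row=5, col=8), (row=6, col=7), (row=7, col=8), (row=9, col=6), (row=10, col=5)
  Distance 10: (row=1, col=11), (row=2, col=10), (row=7, col=7), (row=8, col=6), (row=9, col=5), (row=11, col=5)
  Distance 11: (row=7, col=6), (row=8, col=5), (row=9, col=4), (row=11, col=4)
  Distance 12: (row=7, col=5), (row=8, col=4), (row=9, col=3), (row=11, col=3)
  Distance 13: (row=7, col=4), (row=8, col=3), (row=9, col=2), (row=10, col=3)
  Distance 14: (row=7, col=3), (row=8, col=2), (row=9, col=1), (row=10, col=2)
  Distance 15: (row=6, col=3), (row=7, col=2), (row=8, col=1), (row=10, col=1)
  Distance 16: (row=5, col=3), (row=7, col=1), (row=8, col=0), (row=10, col=0), (row=11, col=1)
  Distance 17: (row=4, col=3), (row=5, col=2), (row=6, col=1), (row=7, col=0), (row=11, col=0)
  Distance 18: (row=3, col=3), (row=5, col=1)
  Distance 19: (row=2, col=3), (row=3, col=2), (row=3, col=4), (row=4, col=1), (row=5, col=0)
  Distance 20: (row=1, col=3), (row=2, col=2), (row=2, col=4), (row=3, col=1), (row=3, col=5), (row=4, col=0)
  Distance 21: (row=0, col=3), (row=1, col=4), (row=2, col=5), (row=3, col=0), (row=3, col=6), (row=4, col=5)
  Distance 22: (row=0, col=2), (row=0, col=4), (row=1, col=5), (row=2, col=0), (row=2, col=6), (row=3, col=7), (row=4, col=6), (row=5, col=5)
  Distance 23: (row=0, col=5), (row=1, col=0), (row=1, col=6), (row=3, col=8), (row=4, col=7)
  Distance 24: (row=0, col=0), (row=0, col=6), (row=1, col=1), (row=2, col=8)  <- goal reached here
One shortest path (24 moves): (row=9, col=9) -> (row=9, col=10) -> (row=10, col=10) -> (row=11, col=10) -> (row=11, col=9) -> (row=11, col=8) -> (row=11, col=7) -> (row=10, col=7) -> (row=10, col=6) -> (row=10, col=5) -> (row=9, col=5) -> (row=9, col=4) -> (row=9, col=3) -> (row=8, col=3) -> (row=7, col=3) -> (row=6, col=3) -> (row=5, col=3) -> (row=4, col=3) -> (row=3, col=3) -> (row=3, col=4) -> (row=3, col=5) -> (row=3, col=6) -> (row=3, col=7) -> (row=3, col=8) -> (row=2, col=8)

Answer: Shortest path length: 24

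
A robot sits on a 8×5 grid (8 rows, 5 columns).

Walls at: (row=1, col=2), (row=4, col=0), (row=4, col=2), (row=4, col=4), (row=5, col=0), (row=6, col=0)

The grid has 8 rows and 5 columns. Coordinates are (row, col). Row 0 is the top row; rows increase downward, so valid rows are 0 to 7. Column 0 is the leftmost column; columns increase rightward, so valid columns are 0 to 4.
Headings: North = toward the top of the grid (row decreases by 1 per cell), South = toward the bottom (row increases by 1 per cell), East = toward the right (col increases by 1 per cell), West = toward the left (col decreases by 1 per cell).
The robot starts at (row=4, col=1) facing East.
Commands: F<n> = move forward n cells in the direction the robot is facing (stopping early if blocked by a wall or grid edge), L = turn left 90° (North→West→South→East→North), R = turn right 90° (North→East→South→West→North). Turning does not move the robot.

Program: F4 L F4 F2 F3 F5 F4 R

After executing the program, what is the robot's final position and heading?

Answer: Final position: (row=0, col=1), facing East

Derivation:
Start: (row=4, col=1), facing East
  F4: move forward 0/4 (blocked), now at (row=4, col=1)
  L: turn left, now facing North
  F4: move forward 4, now at (row=0, col=1)
  F2: move forward 0/2 (blocked), now at (row=0, col=1)
  F3: move forward 0/3 (blocked), now at (row=0, col=1)
  F5: move forward 0/5 (blocked), now at (row=0, col=1)
  F4: move forward 0/4 (blocked), now at (row=0, col=1)
  R: turn right, now facing East
Final: (row=0, col=1), facing East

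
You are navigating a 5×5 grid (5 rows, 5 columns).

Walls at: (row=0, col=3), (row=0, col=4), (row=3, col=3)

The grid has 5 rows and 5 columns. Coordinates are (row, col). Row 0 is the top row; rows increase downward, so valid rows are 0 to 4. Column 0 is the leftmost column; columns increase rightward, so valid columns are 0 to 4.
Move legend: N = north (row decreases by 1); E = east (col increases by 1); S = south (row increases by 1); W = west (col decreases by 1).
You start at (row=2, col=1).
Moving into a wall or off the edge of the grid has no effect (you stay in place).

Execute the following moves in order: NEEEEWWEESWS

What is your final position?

Start: (row=2, col=1)
  N (north): (row=2, col=1) -> (row=1, col=1)
  E (east): (row=1, col=1) -> (row=1, col=2)
  E (east): (row=1, col=2) -> (row=1, col=3)
  E (east): (row=1, col=3) -> (row=1, col=4)
  E (east): blocked, stay at (row=1, col=4)
  W (west): (row=1, col=4) -> (row=1, col=3)
  W (west): (row=1, col=3) -> (row=1, col=2)
  E (east): (row=1, col=2) -> (row=1, col=3)
  E (east): (row=1, col=3) -> (row=1, col=4)
  S (south): (row=1, col=4) -> (row=2, col=4)
  W (west): (row=2, col=4) -> (row=2, col=3)
  S (south): blocked, stay at (row=2, col=3)
Final: (row=2, col=3)

Answer: Final position: (row=2, col=3)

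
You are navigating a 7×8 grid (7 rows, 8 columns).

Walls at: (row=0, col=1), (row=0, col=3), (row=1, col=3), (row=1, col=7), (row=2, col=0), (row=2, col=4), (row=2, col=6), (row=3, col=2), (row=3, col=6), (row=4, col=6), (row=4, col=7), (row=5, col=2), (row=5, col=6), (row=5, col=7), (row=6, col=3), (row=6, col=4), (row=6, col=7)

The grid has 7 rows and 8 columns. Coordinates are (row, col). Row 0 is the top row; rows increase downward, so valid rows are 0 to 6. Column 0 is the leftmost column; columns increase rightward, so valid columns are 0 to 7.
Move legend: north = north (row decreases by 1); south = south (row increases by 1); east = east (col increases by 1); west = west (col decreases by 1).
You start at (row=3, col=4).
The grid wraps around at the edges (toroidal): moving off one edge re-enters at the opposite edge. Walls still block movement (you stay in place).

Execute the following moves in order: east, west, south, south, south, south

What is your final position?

Answer: Final position: (row=5, col=4)

Derivation:
Start: (row=3, col=4)
  east (east): (row=3, col=4) -> (row=3, col=5)
  west (west): (row=3, col=5) -> (row=3, col=4)
  south (south): (row=3, col=4) -> (row=4, col=4)
  south (south): (row=4, col=4) -> (row=5, col=4)
  south (south): blocked, stay at (row=5, col=4)
  south (south): blocked, stay at (row=5, col=4)
Final: (row=5, col=4)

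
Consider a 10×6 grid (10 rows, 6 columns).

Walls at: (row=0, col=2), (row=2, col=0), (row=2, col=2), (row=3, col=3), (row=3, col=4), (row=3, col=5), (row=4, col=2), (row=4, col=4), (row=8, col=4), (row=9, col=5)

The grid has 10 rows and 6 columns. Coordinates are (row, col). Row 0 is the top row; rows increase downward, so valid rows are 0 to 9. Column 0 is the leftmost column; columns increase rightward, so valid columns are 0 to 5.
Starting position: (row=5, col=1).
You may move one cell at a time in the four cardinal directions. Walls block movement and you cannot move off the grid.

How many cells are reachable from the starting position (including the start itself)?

BFS flood-fill from (row=5, col=1):
  Distance 0: (row=5, col=1)
  Distance 1: (row=4, col=1), (row=5, col=0), (row=5, col=2), (row=6, col=1)
  Distance 2: (row=3, col=1), (row=4, col=0), (row=5, col=3), (row=6, col=0), (row=6, col=2), (row=7, col=1)
  Distance 3: (row=2, col=1), (row=3, col=0), (row=3, col=2), (row=4, col=3), (row=5, col=4), (row=6, col=3), (row=7, col=0), (row=7, col=2), (row=8, col=1)
  Distance 4: (row=1, col=1), (row=5, col=5), (row=6, col=4), (row=7, col=3), (row=8, col=0), (row=8, col=2), (row=9, col=1)
  Distance 5: (row=0, col=1), (row=1, col=0), (row=1, col=2), (row=4, col=5), (row=6, col=5), (row=7, col=4), (row=8, col=3), (row=9, col=0), (row=9, col=2)
  Distance 6: (row=0, col=0), (row=1, col=3), (row=7, col=5), (row=9, col=3)
  Distance 7: (row=0, col=3), (row=1, col=4), (row=2, col=3), (row=8, col=5), (row=9, col=4)
  Distance 8: (row=0, col=4), (row=1, col=5), (row=2, col=4)
  Distance 9: (row=0, col=5), (row=2, col=5)
Total reachable: 50 (grid has 50 open cells total)

Answer: Reachable cells: 50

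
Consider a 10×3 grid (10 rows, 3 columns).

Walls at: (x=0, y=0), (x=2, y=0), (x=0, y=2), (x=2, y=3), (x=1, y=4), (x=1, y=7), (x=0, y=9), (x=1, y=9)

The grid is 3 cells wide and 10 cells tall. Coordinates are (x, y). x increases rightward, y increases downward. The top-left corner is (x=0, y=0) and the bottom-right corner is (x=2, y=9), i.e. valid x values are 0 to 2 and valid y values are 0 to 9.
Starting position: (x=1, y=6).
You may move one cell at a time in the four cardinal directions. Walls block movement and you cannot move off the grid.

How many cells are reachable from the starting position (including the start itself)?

BFS flood-fill from (x=1, y=6):
  Distance 0: (x=1, y=6)
  Distance 1: (x=1, y=5), (x=0, y=6), (x=2, y=6)
  Distance 2: (x=0, y=5), (x=2, y=5), (x=0, y=7), (x=2, y=7)
  Distance 3: (x=0, y=4), (x=2, y=4), (x=0, y=8), (x=2, y=8)
  Distance 4: (x=0, y=3), (x=1, y=8), (x=2, y=9)
  Distance 5: (x=1, y=3)
  Distance 6: (x=1, y=2)
  Distance 7: (x=1, y=1), (x=2, y=2)
  Distance 8: (x=1, y=0), (x=0, y=1), (x=2, y=1)
Total reachable: 22 (grid has 22 open cells total)

Answer: Reachable cells: 22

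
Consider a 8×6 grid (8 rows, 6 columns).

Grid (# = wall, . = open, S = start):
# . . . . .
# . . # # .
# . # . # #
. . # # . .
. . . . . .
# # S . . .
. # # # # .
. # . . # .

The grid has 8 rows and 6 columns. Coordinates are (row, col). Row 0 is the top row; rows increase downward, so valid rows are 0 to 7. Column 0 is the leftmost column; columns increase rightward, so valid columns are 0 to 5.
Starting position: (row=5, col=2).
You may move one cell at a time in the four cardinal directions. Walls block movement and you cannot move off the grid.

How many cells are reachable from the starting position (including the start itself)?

BFS flood-fill from (row=5, col=2):
  Distance 0: (row=5, col=2)
  Distance 1: (row=4, col=2), (row=5, col=3)
  Distance 2: (row=4, col=1), (row=4, col=3), (row=5, col=4)
  Distance 3: (row=3, col=1), (row=4, col=0), (row=4, col=4), (row=5, col=5)
  Distance 4: (row=2, col=1), (row=3, col=0), (row=3, col=4), (row=4, col=5), (row=6, col=5)
  Distance 5: (row=1, col=1), (row=3, col=5), (row=7, col=5)
  Distance 6: (row=0, col=1), (row=1, col=2)
  Distance 7: (row=0, col=2)
  Distance 8: (row=0, col=3)
  Distance 9: (row=0, col=4)
  Distance 10: (row=0, col=5)
  Distance 11: (row=1, col=5)
Total reachable: 25 (grid has 30 open cells total)

Answer: Reachable cells: 25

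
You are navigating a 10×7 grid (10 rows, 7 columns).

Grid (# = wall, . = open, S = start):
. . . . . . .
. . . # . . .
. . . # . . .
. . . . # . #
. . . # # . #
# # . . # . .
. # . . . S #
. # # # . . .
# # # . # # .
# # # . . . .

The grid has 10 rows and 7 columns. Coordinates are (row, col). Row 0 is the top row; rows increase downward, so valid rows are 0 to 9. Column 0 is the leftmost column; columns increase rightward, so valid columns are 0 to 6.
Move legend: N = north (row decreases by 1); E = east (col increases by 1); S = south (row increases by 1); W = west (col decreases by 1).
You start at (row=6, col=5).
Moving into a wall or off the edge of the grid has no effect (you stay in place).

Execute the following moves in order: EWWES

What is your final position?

Start: (row=6, col=5)
  E (east): blocked, stay at (row=6, col=5)
  W (west): (row=6, col=5) -> (row=6, col=4)
  W (west): (row=6, col=4) -> (row=6, col=3)
  E (east): (row=6, col=3) -> (row=6, col=4)
  S (south): (row=6, col=4) -> (row=7, col=4)
Final: (row=7, col=4)

Answer: Final position: (row=7, col=4)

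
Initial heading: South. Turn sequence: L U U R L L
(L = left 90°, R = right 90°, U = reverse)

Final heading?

Start: South
  L (left (90° counter-clockwise)) -> East
  U (U-turn (180°)) -> West
  U (U-turn (180°)) -> East
  R (right (90° clockwise)) -> South
  L (left (90° counter-clockwise)) -> East
  L (left (90° counter-clockwise)) -> North
Final: North

Answer: Final heading: North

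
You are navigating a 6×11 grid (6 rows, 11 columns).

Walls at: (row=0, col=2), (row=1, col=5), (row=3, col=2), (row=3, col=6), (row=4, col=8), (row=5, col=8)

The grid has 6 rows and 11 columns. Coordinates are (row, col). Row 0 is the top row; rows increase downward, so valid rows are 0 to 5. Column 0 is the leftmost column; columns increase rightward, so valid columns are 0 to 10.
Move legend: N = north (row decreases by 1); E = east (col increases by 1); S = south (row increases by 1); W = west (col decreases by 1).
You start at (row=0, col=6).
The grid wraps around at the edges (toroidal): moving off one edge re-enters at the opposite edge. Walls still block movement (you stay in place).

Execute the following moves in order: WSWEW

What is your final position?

Start: (row=0, col=6)
  W (west): (row=0, col=6) -> (row=0, col=5)
  S (south): blocked, stay at (row=0, col=5)
  W (west): (row=0, col=5) -> (row=0, col=4)
  E (east): (row=0, col=4) -> (row=0, col=5)
  W (west): (row=0, col=5) -> (row=0, col=4)
Final: (row=0, col=4)

Answer: Final position: (row=0, col=4)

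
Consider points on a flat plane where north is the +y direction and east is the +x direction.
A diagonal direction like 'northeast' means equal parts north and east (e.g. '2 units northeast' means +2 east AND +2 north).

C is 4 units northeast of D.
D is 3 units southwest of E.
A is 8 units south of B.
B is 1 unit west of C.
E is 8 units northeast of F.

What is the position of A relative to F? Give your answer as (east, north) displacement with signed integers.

Answer: A is at (east=8, north=1) relative to F.

Derivation:
Place F at the origin (east=0, north=0).
  E is 8 units northeast of F: delta (east=+8, north=+8); E at (east=8, north=8).
  D is 3 units southwest of E: delta (east=-3, north=-3); D at (east=5, north=5).
  C is 4 units northeast of D: delta (east=+4, north=+4); C at (east=9, north=9).
  B is 1 unit west of C: delta (east=-1, north=+0); B at (east=8, north=9).
  A is 8 units south of B: delta (east=+0, north=-8); A at (east=8, north=1).
Therefore A relative to F: (east=8, north=1).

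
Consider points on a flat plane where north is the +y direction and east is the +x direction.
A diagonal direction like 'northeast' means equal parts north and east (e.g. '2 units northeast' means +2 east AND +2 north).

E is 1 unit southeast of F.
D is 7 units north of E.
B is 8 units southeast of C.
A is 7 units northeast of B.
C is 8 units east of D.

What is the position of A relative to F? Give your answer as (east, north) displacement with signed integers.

Answer: A is at (east=24, north=5) relative to F.

Derivation:
Place F at the origin (east=0, north=0).
  E is 1 unit southeast of F: delta (east=+1, north=-1); E at (east=1, north=-1).
  D is 7 units north of E: delta (east=+0, north=+7); D at (east=1, north=6).
  C is 8 units east of D: delta (east=+8, north=+0); C at (east=9, north=6).
  B is 8 units southeast of C: delta (east=+8, north=-8); B at (east=17, north=-2).
  A is 7 units northeast of B: delta (east=+7, north=+7); A at (east=24, north=5).
Therefore A relative to F: (east=24, north=5).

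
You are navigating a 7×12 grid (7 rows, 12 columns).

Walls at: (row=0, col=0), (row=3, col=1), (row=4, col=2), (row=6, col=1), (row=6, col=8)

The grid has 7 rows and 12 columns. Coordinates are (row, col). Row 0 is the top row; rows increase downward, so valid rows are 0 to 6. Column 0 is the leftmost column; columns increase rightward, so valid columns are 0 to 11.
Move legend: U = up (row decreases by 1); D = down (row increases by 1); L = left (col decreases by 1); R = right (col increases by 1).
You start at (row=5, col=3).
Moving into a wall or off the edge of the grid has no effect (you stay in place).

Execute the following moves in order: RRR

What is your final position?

Answer: Final position: (row=5, col=6)

Derivation:
Start: (row=5, col=3)
  R (right): (row=5, col=3) -> (row=5, col=4)
  R (right): (row=5, col=4) -> (row=5, col=5)
  R (right): (row=5, col=5) -> (row=5, col=6)
Final: (row=5, col=6)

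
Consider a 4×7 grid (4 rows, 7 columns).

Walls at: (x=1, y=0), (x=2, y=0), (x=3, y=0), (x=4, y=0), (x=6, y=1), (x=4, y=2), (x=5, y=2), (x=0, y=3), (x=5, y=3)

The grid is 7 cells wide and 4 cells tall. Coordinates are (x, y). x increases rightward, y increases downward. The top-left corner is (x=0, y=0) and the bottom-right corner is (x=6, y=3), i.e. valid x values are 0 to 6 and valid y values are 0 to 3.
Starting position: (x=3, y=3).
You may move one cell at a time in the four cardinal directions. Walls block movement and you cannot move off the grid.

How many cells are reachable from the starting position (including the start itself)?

BFS flood-fill from (x=3, y=3):
  Distance 0: (x=3, y=3)
  Distance 1: (x=3, y=2), (x=2, y=3), (x=4, y=3)
  Distance 2: (x=3, y=1), (x=2, y=2), (x=1, y=3)
  Distance 3: (x=2, y=1), (x=4, y=1), (x=1, y=2)
  Distance 4: (x=1, y=1), (x=5, y=1), (x=0, y=2)
  Distance 5: (x=5, y=0), (x=0, y=1)
  Distance 6: (x=0, y=0), (x=6, y=0)
Total reachable: 17 (grid has 19 open cells total)

Answer: Reachable cells: 17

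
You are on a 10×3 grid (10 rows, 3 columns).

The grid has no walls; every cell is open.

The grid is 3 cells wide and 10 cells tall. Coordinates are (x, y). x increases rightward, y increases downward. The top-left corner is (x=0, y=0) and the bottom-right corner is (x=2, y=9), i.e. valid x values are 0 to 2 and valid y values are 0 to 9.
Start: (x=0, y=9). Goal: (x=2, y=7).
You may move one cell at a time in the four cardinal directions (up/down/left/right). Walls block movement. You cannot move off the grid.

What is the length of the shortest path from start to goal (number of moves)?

BFS from (x=0, y=9) until reaching (x=2, y=7):
  Distance 0: (x=0, y=9)
  Distance 1: (x=0, y=8), (x=1, y=9)
  Distance 2: (x=0, y=7), (x=1, y=8), (x=2, y=9)
  Distance 3: (x=0, y=6), (x=1, y=7), (x=2, y=8)
  Distance 4: (x=0, y=5), (x=1, y=6), (x=2, y=7)  <- goal reached here
One shortest path (4 moves): (x=0, y=9) -> (x=1, y=9) -> (x=2, y=9) -> (x=2, y=8) -> (x=2, y=7)

Answer: Shortest path length: 4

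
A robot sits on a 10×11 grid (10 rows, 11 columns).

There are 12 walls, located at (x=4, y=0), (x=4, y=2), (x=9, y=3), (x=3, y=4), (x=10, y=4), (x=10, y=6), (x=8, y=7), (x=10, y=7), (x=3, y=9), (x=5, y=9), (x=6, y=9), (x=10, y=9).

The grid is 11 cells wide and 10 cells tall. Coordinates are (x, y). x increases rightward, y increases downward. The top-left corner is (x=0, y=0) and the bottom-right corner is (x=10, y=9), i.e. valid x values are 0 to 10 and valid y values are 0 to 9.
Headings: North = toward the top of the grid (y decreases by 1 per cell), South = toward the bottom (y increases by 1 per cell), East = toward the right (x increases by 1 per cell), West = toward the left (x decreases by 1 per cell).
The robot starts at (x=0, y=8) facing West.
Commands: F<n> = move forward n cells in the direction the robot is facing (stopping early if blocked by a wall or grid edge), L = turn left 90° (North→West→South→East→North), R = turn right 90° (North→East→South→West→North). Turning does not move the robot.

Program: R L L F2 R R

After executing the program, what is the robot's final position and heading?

Answer: Final position: (x=0, y=9), facing North

Derivation:
Start: (x=0, y=8), facing West
  R: turn right, now facing North
  L: turn left, now facing West
  L: turn left, now facing South
  F2: move forward 1/2 (blocked), now at (x=0, y=9)
  R: turn right, now facing West
  R: turn right, now facing North
Final: (x=0, y=9), facing North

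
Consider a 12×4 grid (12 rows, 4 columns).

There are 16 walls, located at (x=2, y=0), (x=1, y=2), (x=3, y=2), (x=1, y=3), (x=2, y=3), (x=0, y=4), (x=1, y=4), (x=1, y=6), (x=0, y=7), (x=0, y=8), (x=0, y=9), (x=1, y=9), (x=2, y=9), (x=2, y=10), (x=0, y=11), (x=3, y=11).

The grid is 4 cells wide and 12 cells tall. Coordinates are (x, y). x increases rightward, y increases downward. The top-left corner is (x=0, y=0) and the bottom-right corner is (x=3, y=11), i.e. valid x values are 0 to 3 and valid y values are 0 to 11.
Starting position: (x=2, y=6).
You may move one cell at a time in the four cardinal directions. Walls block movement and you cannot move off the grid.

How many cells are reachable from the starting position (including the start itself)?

Answer: Reachable cells: 18

Derivation:
BFS flood-fill from (x=2, y=6):
  Distance 0: (x=2, y=6)
  Distance 1: (x=2, y=5), (x=3, y=6), (x=2, y=7)
  Distance 2: (x=2, y=4), (x=1, y=5), (x=3, y=5), (x=1, y=7), (x=3, y=7), (x=2, y=8)
  Distance 3: (x=3, y=4), (x=0, y=5), (x=1, y=8), (x=3, y=8)
  Distance 4: (x=3, y=3), (x=0, y=6), (x=3, y=9)
  Distance 5: (x=3, y=10)
Total reachable: 18 (grid has 32 open cells total)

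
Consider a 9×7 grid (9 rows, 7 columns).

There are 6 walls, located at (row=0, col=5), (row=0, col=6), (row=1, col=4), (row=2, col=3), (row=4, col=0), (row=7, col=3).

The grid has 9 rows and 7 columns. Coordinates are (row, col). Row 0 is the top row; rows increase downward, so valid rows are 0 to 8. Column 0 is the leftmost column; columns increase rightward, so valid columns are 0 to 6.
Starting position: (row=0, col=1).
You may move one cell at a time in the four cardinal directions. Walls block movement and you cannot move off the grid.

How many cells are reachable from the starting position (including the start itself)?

Answer: Reachable cells: 57

Derivation:
BFS flood-fill from (row=0, col=1):
  Distance 0: (row=0, col=1)
  Distance 1: (row=0, col=0), (row=0, col=2), (row=1, col=1)
  Distance 2: (row=0, col=3), (row=1, col=0), (row=1, col=2), (row=2, col=1)
  Distance 3: (row=0, col=4), (row=1, col=3), (row=2, col=0), (row=2, col=2), (row=3, col=1)
  Distance 4: (row=3, col=0), (row=3, col=2), (row=4, col=1)
  Distance 5: (row=3, col=3), (row=4, col=2), (row=5, col=1)
  Distance 6: (row=3, col=4), (row=4, col=3), (row=5, col=0), (row=5, col=2), (row=6, col=1)
  Distance 7: (row=2, col=4), (row=3, col=5), (row=4, col=4), (row=5, col=3), (row=6, col=0), (row=6, col=2), (row=7, col=1)
  Distance 8: (row=2, col=5), (row=3, col=6), (row=4, col=5), (row=5, col=4), (row=6, col=3), (row=7, col=0), (row=7, col=2), (row=8, col=1)
  Distance 9: (row=1, col=5), (row=2, col=6), (row=4, col=6), (row=5, col=5), (row=6, col=4), (row=8, col=0), (row=8, col=2)
  Distance 10: (row=1, col=6), (row=5, col=6), (row=6, col=5), (row=7, col=4), (row=8, col=3)
  Distance 11: (row=6, col=6), (row=7, col=5), (row=8, col=4)
  Distance 12: (row=7, col=6), (row=8, col=5)
  Distance 13: (row=8, col=6)
Total reachable: 57 (grid has 57 open cells total)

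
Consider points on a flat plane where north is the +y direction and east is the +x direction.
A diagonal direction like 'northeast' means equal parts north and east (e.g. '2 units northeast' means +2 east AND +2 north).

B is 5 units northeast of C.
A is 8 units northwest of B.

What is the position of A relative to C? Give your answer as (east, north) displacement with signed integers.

Answer: A is at (east=-3, north=13) relative to C.

Derivation:
Place C at the origin (east=0, north=0).
  B is 5 units northeast of C: delta (east=+5, north=+5); B at (east=5, north=5).
  A is 8 units northwest of B: delta (east=-8, north=+8); A at (east=-3, north=13).
Therefore A relative to C: (east=-3, north=13).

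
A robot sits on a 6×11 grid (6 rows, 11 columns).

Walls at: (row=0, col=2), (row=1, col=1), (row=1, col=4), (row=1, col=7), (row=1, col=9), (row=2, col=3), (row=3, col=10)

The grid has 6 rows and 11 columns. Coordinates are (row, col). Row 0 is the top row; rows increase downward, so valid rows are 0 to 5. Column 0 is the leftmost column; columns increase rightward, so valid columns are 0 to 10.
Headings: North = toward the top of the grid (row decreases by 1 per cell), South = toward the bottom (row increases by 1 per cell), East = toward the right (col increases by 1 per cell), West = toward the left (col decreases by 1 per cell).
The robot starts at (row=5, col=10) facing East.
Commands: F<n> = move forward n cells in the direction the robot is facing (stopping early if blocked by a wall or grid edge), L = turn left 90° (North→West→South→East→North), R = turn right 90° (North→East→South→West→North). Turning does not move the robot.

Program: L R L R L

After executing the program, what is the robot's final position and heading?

Answer: Final position: (row=5, col=10), facing North

Derivation:
Start: (row=5, col=10), facing East
  L: turn left, now facing North
  R: turn right, now facing East
  L: turn left, now facing North
  R: turn right, now facing East
  L: turn left, now facing North
Final: (row=5, col=10), facing North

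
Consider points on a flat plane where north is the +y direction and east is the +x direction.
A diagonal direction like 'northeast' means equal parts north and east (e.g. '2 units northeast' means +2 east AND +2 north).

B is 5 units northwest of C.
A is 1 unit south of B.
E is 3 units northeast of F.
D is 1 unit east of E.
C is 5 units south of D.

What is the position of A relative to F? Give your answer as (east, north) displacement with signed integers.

Answer: A is at (east=-1, north=2) relative to F.

Derivation:
Place F at the origin (east=0, north=0).
  E is 3 units northeast of F: delta (east=+3, north=+3); E at (east=3, north=3).
  D is 1 unit east of E: delta (east=+1, north=+0); D at (east=4, north=3).
  C is 5 units south of D: delta (east=+0, north=-5); C at (east=4, north=-2).
  B is 5 units northwest of C: delta (east=-5, north=+5); B at (east=-1, north=3).
  A is 1 unit south of B: delta (east=+0, north=-1); A at (east=-1, north=2).
Therefore A relative to F: (east=-1, north=2).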